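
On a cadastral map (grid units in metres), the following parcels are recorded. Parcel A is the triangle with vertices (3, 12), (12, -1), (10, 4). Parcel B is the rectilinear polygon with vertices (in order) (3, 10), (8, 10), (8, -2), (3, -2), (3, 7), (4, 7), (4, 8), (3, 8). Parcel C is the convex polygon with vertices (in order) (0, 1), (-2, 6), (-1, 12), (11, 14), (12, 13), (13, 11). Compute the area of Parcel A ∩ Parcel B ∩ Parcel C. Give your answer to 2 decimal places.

The intersection is the polygon with vertices (4.75,10), (7.546,6.805), (6.927,6.328), (4.385,10).
By the shoelace formula its area is 2.33.

2.33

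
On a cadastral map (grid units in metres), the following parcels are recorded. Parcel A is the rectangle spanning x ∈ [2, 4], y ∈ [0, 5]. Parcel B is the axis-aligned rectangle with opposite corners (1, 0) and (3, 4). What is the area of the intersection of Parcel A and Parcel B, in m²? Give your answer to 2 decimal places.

4.00

|Parcel A∩Parcel B|: x∈[2,3], y∈[0,4] → 1·4 = 4.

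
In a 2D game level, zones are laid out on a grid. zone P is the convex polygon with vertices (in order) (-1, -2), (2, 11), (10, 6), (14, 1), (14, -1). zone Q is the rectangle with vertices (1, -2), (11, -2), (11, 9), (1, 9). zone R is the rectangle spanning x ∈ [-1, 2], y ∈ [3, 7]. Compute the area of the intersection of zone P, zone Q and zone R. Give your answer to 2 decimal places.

3.99

The intersection is the polygon with vertices (1,6.667), (1.077,7), (2,7), (2,3), (1,3).
By the shoelace formula its area is 3.99.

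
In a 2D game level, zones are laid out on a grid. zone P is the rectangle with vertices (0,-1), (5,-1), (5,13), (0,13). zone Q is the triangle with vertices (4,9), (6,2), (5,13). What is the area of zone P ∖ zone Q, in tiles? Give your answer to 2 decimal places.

66.25

|zone P| = 70, |zone P∩zone Q| = 3.75.
|zone P ∖ zone Q| = |zone P| − |zone P∩zone Q| = 70 − 3.75 = 66.25.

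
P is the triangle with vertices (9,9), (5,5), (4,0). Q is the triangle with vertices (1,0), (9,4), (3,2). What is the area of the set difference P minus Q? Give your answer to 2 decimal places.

7.34

|P| = 8, |P∩Q| = 0.6573.
|P ∖ Q| = |P| − |P∩Q| = 8 − 0.6573 = 7.34.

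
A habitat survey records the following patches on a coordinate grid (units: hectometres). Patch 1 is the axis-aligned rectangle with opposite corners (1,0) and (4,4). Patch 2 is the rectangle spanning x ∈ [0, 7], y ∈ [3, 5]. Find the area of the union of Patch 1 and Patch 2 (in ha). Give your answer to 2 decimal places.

By inclusion–exclusion:
Individual areas: |Patch 1| = 12, |Patch 2| = 14.
|Patch 1∩Patch 2|: x∈[1,4], y∈[3,4] → 3·1 = 3.
|Patch 1 ∪ Patch 2| = 26 − 3 = 23.00.

23.00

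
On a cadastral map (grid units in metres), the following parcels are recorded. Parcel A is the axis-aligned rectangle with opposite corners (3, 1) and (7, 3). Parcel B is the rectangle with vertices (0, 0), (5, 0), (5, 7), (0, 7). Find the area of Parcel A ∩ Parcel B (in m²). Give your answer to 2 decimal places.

4.00

|Parcel A∩Parcel B|: x∈[3,5], y∈[1,3] → 2·2 = 4.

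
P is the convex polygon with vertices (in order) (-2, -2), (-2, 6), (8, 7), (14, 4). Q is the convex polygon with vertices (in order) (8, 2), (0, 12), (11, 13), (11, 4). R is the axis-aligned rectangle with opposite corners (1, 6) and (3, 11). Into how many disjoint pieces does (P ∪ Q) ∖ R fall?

1

(P ∪ Q) ∖ R is a single connected region.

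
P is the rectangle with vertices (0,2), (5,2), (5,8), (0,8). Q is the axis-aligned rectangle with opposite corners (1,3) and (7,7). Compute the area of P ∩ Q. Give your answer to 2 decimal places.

|P∩Q|: x∈[1,5], y∈[3,7] → 4·4 = 16.

16.00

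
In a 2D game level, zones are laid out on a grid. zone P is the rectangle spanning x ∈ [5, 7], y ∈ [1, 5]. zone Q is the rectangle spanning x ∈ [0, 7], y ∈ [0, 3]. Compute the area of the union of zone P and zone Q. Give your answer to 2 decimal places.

25.00

By inclusion–exclusion:
Individual areas: |zone P| = 8, |zone Q| = 21.
|zone P∩zone Q|: x∈[5,7], y∈[1,3] → 2·2 = 4.
|zone P ∪ zone Q| = 29 − 4 = 25.00.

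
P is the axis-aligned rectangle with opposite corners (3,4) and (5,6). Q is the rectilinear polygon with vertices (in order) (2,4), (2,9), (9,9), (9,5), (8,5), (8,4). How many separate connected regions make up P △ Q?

1

P △ Q is a single connected region.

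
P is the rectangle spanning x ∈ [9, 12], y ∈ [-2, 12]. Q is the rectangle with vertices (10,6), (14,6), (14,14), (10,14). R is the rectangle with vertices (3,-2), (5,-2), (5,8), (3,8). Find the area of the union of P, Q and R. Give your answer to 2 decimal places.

82.00

By inclusion–exclusion:
Individual areas: |P| = 42, |Q| = 32, |R| = 20.
|P∩Q|: x∈[10,12], y∈[6,12] → 2·6 = 12.
|P∩R| = 0 (no overlap).
|Q∩R| = 0 (no overlap).
|P∩Q∩R| = 0.
|P ∪ Q ∪ R| = 94 − 12 + 0 = 82.00.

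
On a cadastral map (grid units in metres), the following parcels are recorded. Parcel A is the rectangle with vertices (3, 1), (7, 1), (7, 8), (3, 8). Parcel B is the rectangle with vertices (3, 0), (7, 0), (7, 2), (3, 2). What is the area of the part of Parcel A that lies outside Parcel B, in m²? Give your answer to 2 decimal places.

|Parcel A∩Parcel B|: x∈[3,7], y∈[1,2] → 4·1 = 4.
|Parcel A| = 28.
|Parcel A ∖ Parcel B| = |Parcel A| − |Parcel A∩Parcel B| = 28 − 4 = 24.00.

24.00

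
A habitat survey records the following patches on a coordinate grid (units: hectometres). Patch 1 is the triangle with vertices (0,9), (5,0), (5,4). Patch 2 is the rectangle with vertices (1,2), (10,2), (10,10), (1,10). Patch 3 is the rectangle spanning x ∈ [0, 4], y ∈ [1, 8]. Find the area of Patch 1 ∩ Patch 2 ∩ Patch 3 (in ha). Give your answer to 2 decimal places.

5.99

The intersection is the polygon with vertices (1,8), (4,5), (4,2), (3.889,2), (1,7.2).
By the shoelace formula its area is 5.99.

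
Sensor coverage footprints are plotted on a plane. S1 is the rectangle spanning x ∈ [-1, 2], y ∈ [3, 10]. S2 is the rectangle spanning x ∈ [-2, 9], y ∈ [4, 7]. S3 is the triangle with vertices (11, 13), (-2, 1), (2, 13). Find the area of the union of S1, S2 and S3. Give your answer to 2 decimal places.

82.67

By inclusion–exclusion:
Individual areas: |S1| = 21, |S2| = 33, |S3| = 54.
|S1∩S2|: x∈[-1,2], y∈[4,7] → 3·3 = 9.
|S1∩S3| = 13.4487.
|S2∩S3| = 10.125.
|S1∩S2∩S3| = 7.2404.
|S1 ∪ S2 ∪ S3| = 108 − 32.5737 + 7.2404 = 82.67.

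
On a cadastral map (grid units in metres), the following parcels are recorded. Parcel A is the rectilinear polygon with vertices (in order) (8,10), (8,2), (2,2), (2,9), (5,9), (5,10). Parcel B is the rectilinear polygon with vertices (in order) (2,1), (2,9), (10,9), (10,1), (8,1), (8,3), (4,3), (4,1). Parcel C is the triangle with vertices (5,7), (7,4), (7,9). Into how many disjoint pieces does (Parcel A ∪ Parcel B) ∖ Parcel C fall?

(Parcel A ∪ Parcel B) ∖ Parcel C is a single connected region.

1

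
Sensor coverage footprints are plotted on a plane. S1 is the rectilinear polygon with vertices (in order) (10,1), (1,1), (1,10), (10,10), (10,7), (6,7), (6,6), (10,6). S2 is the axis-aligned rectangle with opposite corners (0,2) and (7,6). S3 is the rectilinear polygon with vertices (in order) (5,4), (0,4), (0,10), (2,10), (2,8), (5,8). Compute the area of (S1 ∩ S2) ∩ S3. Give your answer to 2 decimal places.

8.00

The region (S1 ∩ S2) ∩ S3 is the polygon with vertices (5,6), (5,4), (1,4), (1,6).
By the shoelace formula its area is 8.00.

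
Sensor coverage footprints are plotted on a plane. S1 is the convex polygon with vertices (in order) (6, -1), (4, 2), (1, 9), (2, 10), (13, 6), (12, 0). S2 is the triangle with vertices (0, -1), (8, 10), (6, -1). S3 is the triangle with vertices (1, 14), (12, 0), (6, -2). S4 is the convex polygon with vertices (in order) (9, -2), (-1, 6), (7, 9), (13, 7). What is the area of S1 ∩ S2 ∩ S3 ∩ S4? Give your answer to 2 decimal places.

The intersection is the polygon with vertices (7.275,6.013), (6.222,0.222), (5,1.2), (3.978,4.47), (6.146,7.451).
By the shoelace formula its area is 13.47.

13.47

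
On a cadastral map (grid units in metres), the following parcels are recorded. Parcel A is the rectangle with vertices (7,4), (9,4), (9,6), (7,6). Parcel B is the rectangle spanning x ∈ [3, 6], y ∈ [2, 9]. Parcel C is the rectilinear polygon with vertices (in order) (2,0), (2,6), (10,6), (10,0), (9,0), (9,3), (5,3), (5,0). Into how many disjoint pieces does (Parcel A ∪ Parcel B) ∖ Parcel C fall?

(Parcel A ∪ Parcel B) ∖ Parcel C splits into 2 disjoint pieces (area 1, area 9).

2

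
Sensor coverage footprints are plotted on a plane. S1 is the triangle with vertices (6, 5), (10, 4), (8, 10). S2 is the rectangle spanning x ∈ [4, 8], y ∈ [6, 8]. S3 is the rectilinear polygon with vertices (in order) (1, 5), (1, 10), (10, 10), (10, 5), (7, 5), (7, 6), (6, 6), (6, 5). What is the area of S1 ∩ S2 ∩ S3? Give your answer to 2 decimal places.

The intersection is the polygon with vertices (8,8), (8,6), (7,6), (6.4,6), (7.2,8).
By the shoelace formula its area is 2.40.

2.40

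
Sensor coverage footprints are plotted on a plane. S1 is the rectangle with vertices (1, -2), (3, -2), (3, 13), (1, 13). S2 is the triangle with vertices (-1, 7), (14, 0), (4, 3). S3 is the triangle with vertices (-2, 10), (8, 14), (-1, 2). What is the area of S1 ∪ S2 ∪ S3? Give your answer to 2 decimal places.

By inclusion–exclusion:
Individual areas: |S1| = 30, |S2| = 12.5, |S3| = 42.
|S1∩S2| = 2.
|S1∩S3| = 11.2.
|S2∩S3| = 1.0851.
|S1∩S2∩S3| = 0.4184.
|S1 ∪ S2 ∪ S3| = 84.5 − 14.2851 + 0.4184 = 70.63.

70.63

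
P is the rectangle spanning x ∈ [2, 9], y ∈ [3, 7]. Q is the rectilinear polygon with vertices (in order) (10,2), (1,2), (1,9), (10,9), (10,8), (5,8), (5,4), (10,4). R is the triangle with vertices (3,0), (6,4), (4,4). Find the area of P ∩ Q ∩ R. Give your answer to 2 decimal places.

1.75

The intersection is the polygon with vertices (3.75,3), (4,4), (5,4), (6,4), (5.25,3).
By the shoelace formula its area is 1.75.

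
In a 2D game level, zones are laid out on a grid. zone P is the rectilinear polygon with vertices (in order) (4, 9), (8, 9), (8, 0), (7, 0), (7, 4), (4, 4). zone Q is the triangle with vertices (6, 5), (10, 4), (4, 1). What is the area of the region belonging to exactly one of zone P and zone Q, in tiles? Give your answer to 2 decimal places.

|zone P| = 24, |zone Q| = 9, |zone P∩zone Q| = 3.
|zone P △ zone Q| = |zone P| + |zone Q| − 2·|zone P∩zone Q| = 24 + 9 − 6 = 27.00.

27.00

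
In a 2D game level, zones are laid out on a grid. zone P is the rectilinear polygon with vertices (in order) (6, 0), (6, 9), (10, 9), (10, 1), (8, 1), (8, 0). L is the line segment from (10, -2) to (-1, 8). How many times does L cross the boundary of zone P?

The segment meets the boundary at (6,1.636), (7.8,0).

2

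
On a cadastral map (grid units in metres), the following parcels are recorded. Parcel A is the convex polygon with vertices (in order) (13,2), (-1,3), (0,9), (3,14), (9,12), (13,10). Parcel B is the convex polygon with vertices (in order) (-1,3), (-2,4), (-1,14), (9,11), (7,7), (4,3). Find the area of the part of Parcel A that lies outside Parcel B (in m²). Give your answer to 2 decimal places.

|Parcel A| = 127.5, |Parcel A∩Parcel B| = 63.5339.
|Parcel A ∖ Parcel B| = |Parcel A| − |Parcel A∩Parcel B| = 127.5 − 63.5339 = 63.97.

63.97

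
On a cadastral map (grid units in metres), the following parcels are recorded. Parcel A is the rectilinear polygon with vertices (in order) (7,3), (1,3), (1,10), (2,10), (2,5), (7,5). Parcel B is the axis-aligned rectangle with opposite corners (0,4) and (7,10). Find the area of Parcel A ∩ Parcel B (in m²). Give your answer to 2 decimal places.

The intersection is the polygon with vertices (1,10), (2,10), (2,5), (7,5), (7,4), (1,4).
By the shoelace formula its area is 11.00.

11.00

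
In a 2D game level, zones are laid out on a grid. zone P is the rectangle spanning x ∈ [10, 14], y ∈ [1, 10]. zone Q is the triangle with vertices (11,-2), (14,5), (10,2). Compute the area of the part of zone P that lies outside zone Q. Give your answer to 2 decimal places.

|zone P| = 36, |zone P∩zone Q| = 6.4464.
|zone P ∖ zone Q| = |zone P| − |zone P∩zone Q| = 36 − 6.4464 = 29.55.

29.55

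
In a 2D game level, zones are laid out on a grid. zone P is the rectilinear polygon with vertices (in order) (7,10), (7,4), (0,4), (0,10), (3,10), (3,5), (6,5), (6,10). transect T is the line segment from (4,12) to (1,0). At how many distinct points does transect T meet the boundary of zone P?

2

The segment meets the boundary at (2,4), (3,8).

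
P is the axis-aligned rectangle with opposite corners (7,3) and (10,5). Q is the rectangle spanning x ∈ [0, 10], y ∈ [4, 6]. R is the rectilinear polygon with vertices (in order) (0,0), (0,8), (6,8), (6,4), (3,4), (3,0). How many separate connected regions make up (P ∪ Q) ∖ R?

1

(P ∪ Q) ∖ R is a single connected region.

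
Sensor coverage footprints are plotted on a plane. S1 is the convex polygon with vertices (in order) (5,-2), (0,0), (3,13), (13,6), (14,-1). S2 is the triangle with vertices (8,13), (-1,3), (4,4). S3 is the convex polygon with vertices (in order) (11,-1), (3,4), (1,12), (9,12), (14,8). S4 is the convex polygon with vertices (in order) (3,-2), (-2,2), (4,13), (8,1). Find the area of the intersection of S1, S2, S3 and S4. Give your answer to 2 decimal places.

10.55

The intersection is the polygon with vertices (4,4), (3.242,3.849), (3,4), (2.326,6.696), (5.081,9.757), (5.714,7.857).
By the shoelace formula its area is 10.55.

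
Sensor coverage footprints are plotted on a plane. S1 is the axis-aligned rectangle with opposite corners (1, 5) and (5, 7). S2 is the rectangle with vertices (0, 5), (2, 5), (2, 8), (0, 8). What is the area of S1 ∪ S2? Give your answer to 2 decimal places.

12.00

By inclusion–exclusion:
Individual areas: |S1| = 8, |S2| = 6.
|S1∩S2|: x∈[1,2], y∈[5,7] → 1·2 = 2.
|S1 ∪ S2| = 14 − 2 = 12.00.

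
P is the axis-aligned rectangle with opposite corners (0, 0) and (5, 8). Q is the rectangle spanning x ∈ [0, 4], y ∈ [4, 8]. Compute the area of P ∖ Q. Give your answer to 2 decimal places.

|P∩Q|: x∈[0,4], y∈[4,8] → 4·4 = 16.
|P| = 40.
|P ∖ Q| = |P| − |P∩Q| = 40 − 16 = 24.00.

24.00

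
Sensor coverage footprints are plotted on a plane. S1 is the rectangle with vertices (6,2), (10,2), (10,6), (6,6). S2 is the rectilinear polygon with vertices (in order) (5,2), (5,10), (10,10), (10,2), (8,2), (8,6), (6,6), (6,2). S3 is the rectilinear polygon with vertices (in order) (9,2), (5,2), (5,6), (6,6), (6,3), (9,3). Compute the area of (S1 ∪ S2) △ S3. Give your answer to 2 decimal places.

|S1 ∪ S2| = 40.
|(S1 ∪ S2) ∩ S3| = 7.
|(S1 ∪ S2) △ S3| = 40 + 7 − 14 = 33.00.

33.00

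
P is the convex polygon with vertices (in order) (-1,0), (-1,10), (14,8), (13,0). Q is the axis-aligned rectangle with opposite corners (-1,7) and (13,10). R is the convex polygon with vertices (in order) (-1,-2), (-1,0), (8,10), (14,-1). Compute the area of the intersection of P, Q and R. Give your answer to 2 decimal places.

5.50

The intersection is the polygon with vertices (8.706,8.706), (9.636,7), (5.3,7), (7.036,8.929).
By the shoelace formula its area is 5.50.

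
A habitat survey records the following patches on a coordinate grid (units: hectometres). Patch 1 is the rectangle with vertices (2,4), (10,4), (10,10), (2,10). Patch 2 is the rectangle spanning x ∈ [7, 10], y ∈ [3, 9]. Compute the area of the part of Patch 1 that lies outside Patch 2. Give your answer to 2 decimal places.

33.00

|Patch 1∩Patch 2|: x∈[7,10], y∈[4,9] → 3·5 = 15.
|Patch 1| = 48.
|Patch 1 ∖ Patch 2| = |Patch 1| − |Patch 1∩Patch 2| = 48 − 15 = 33.00.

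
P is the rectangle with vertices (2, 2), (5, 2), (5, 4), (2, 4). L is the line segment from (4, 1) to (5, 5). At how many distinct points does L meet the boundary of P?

The segment meets the boundary at (4.25,2), (4.75,4).

2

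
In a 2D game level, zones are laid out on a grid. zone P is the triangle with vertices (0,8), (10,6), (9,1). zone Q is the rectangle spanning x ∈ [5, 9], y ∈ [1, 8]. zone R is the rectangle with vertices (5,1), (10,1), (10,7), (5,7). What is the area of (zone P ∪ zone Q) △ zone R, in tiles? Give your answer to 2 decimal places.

14.62

|zone P ∪ zone Q| = 37.8222.
|(zone P ∪ zone Q) ∩ zone R| = 26.6.
|(zone P ∪ zone Q) △ zone R| = 37.8222 + 30 − 53.2 = 14.62.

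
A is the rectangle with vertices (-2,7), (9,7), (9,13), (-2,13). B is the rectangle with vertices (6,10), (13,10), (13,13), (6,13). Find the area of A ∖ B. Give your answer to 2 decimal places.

57.00

|A∩B|: x∈[6,9], y∈[10,13] → 3·3 = 9.
|A| = 66.
|A ∖ B| = |A| − |A∩B| = 66 − 9 = 57.00.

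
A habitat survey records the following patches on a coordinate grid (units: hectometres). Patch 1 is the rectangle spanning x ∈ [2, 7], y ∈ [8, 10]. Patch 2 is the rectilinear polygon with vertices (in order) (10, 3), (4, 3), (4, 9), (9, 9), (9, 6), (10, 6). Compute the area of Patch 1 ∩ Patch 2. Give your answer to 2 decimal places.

The intersection is the polygon with vertices (7,8), (4,8), (4,9), (7,9).
By the shoelace formula its area is 3.00.

3.00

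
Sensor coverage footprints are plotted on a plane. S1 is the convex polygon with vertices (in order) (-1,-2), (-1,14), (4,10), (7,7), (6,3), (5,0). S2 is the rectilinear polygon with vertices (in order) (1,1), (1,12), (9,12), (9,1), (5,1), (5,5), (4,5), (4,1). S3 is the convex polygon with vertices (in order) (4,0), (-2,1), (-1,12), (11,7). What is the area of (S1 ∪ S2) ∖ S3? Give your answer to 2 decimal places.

40.08

|S1 ∪ S2| = 124.6667.
|(S1 ∪ S2) ∩ S3| = 84.5833.
|(S1 ∪ S2) ∖ S3| = 124.6667 − 84.5833 = 40.08.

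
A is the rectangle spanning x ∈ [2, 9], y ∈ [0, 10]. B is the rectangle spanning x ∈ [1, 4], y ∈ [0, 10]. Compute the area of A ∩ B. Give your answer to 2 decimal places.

|A∩B|: x∈[2,4], y∈[0,10] → 2·10 = 20.

20.00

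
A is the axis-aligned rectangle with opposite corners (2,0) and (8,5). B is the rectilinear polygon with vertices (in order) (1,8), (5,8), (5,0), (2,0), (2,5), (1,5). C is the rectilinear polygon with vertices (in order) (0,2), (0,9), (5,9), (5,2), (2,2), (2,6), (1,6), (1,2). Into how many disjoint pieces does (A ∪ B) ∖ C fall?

2

(A ∪ B) ∖ C splits into 2 disjoint pieces (area 21, area 1).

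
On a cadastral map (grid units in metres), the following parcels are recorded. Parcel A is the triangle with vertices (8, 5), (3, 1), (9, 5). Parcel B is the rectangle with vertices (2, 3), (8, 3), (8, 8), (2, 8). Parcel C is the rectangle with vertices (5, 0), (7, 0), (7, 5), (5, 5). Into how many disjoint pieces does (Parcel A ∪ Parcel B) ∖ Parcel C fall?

(Parcel A ∪ Parcel B) ∖ Parcel C splits into 2 disjoint pieces (area 0.2667, area 26.3333).

2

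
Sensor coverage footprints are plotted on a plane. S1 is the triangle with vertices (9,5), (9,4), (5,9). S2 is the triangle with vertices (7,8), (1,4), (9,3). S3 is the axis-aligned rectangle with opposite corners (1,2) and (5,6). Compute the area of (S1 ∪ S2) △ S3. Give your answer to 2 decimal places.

24.15

|S1 ∪ S2| = 20.1464.
|(S1 ∪ S2) ∩ S3| = 6.
|(S1 ∪ S2) △ S3| = 20.1464 + 16 − 12 = 24.15.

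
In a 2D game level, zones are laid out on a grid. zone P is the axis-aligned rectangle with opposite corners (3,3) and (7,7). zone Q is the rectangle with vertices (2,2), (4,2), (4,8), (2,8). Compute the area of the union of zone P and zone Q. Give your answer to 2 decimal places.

24.00

By inclusion–exclusion:
Individual areas: |zone P| = 16, |zone Q| = 12.
|zone P∩zone Q|: x∈[3,4], y∈[3,7] → 1·4 = 4.
|zone P ∪ zone Q| = 28 − 4 = 24.00.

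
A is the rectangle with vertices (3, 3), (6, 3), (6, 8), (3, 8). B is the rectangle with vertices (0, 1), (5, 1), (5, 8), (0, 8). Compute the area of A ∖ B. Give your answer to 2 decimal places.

|A∩B|: x∈[3,5], y∈[3,8] → 2·5 = 10.
|A| = 15.
|A ∖ B| = |A| − |A∩B| = 15 − 10 = 5.00.

5.00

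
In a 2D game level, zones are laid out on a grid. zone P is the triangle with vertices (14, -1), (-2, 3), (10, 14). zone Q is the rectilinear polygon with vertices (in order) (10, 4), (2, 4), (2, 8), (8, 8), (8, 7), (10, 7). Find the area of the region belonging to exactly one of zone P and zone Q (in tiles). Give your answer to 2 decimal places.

83.94

|zone P| = 112, |zone Q| = 30, |zone P∩zone Q| = 29.0303.
|zone P △ zone Q| = |zone P| + |zone Q| − 2·|zone P∩zone Q| = 112 + 30 − 58.0606 = 83.94.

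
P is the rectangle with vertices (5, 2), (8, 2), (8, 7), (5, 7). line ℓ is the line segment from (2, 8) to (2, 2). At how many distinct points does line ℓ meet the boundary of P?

0

The segment lies entirely outside P and never meets its boundary.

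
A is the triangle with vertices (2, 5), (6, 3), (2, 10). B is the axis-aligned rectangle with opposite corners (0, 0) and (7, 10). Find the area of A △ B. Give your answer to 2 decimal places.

60.00

|A| = 10, |B| = 70, |A∩B| = 10.
|A △ B| = |A| + |B| − 2·|A∩B| = 10 + 70 − 20 = 60.00.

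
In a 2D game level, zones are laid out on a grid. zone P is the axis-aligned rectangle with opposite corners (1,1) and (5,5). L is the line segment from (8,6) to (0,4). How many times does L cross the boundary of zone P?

The segment meets the boundary at (1,4.25), (4,5).

2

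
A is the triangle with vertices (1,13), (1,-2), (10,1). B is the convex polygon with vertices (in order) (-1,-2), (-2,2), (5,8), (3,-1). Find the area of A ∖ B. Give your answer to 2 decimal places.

46.87

|A| = 67.5, |A∩B| = 20.627.
|A ∖ B| = |A| − |A∩B| = 67.5 − 20.627 = 46.87.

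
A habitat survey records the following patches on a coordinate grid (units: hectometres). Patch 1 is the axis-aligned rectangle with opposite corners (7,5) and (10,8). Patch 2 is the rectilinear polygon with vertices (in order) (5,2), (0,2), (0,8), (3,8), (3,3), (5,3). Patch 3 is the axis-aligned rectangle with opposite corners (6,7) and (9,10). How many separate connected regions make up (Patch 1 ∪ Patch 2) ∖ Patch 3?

2

(Patch 1 ∪ Patch 2) ∖ Patch 3 splits into 2 disjoint pieces (area 7, area 20).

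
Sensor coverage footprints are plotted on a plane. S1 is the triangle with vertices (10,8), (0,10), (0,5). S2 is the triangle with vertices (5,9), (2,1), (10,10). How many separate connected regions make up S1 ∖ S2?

2

S1 ∖ S2 splits into 2 disjoint pieces (area 0.9148, area 17.4296).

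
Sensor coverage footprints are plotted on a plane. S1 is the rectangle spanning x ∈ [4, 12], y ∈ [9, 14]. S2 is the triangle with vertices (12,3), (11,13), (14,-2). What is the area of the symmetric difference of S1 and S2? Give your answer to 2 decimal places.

|S1| = 40, |S2| = 7.5, |S1∩S2| = 0.8.
|S1 △ S2| = |S1| + |S2| − 2·|S1∩S2| = 40 + 7.5 − 1.6 = 45.90.

45.90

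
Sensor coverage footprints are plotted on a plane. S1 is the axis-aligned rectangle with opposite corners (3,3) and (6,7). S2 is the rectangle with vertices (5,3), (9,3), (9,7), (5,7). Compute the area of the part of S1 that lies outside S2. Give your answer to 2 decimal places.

8.00

|S1∩S2|: x∈[5,6], y∈[3,7] → 1·4 = 4.
|S1| = 12.
|S1 ∖ S2| = |S1| − |S1∩S2| = 12 − 4 = 8.00.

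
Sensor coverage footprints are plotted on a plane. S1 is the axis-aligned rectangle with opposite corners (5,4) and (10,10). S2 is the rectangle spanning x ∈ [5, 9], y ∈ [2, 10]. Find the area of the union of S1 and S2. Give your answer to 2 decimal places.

By inclusion–exclusion:
Individual areas: |S1| = 30, |S2| = 32.
|S1∩S2|: x∈[5,9], y∈[4,10] → 4·6 = 24.
|S1 ∪ S2| = 62 − 24 = 38.00.

38.00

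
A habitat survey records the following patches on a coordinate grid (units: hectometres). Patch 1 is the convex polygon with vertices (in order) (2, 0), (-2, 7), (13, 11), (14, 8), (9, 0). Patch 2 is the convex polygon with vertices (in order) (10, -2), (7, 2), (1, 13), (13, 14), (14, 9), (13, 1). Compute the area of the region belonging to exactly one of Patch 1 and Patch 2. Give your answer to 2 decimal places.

|Patch 1| = 110.5, |Patch 2| = 125, |Patch 1∩Patch 2| = 62.2054.
|Patch 1 △ Patch 2| = |Patch 1| + |Patch 2| − 2·|Patch 1∩Patch 2| = 110.5 + 125 − 124.4108 = 111.09.

111.09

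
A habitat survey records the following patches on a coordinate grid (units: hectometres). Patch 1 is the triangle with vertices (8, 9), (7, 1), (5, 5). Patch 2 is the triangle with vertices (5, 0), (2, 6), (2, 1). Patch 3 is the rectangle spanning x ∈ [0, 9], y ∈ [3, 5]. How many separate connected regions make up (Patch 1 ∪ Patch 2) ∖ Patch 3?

4

(Patch 1 ∪ Patch 2) ∖ Patch 3 splits into 4 disjoint pieces (area 1.25, area 5, area 5.25, area 0.25).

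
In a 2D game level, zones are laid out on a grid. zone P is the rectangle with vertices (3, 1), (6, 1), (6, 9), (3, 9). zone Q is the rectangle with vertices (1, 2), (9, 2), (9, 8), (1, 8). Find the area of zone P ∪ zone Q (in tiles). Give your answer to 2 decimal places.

54.00

By inclusion–exclusion:
Individual areas: |zone P| = 24, |zone Q| = 48.
|zone P∩zone Q|: x∈[3,6], y∈[2,8] → 3·6 = 18.
|zone P ∪ zone Q| = 72 − 18 = 54.00.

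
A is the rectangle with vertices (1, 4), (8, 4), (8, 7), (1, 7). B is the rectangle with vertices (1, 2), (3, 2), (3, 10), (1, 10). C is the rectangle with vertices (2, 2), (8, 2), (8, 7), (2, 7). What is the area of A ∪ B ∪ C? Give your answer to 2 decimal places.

41.00

By inclusion–exclusion:
Individual areas: |A| = 21, |B| = 16, |C| = 30.
|A∩B|: x∈[1,3], y∈[4,7] → 2·3 = 6.
|A∩C|: x∈[2,8], y∈[4,7] → 6·3 = 18.
|B∩C|: x∈[2,3], y∈[2,7] → 1·5 = 5.
|A∩B∩C| = 3.
|A ∪ B ∪ C| = 67 − 29 + 3 = 41.00.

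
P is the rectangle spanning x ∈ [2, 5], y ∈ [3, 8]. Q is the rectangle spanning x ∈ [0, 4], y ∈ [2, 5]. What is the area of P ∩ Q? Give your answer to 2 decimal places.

|P∩Q|: x∈[2,4], y∈[3,5] → 2·2 = 4.

4.00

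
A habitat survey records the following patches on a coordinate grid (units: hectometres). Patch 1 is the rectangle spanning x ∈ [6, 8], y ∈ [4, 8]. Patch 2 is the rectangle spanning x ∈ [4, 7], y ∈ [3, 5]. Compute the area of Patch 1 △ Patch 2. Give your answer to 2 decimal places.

12.00

|Patch 1∩Patch 2|: x∈[6,7], y∈[4,5] → 1·1 = 1.
|Patch 1 △ Patch 2| = |Patch 1| + |Patch 2| − 2·|Patch 1∩Patch 2| = 8 + 6 − 2 = 12.00.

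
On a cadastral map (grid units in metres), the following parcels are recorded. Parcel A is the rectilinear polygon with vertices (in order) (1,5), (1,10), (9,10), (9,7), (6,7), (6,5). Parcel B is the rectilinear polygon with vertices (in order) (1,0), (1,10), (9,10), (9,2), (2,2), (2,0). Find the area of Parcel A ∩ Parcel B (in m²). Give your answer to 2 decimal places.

The intersection is the polygon with vertices (1,10), (9,10), (9,7), (6,7), (6,5), (1,5).
By the shoelace formula its area is 34.00.

34.00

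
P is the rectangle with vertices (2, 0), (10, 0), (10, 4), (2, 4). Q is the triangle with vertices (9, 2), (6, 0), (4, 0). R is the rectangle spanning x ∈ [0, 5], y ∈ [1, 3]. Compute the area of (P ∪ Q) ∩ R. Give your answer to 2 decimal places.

6.00

The region (P ∪ Q) ∩ R is the polygon with vertices (2,3), (5,3), (5,1), (2,1).
By the shoelace formula its area is 6.00.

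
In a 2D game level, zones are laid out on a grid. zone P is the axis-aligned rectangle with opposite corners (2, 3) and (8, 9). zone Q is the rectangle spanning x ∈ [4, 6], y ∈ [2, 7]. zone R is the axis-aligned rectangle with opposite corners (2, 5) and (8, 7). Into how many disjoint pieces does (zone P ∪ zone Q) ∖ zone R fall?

2

(zone P ∪ zone Q) ∖ zone R splits into 2 disjoint pieces (area 14, area 12).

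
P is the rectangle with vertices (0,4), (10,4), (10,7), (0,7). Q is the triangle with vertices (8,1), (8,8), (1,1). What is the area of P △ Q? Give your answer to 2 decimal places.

|P| = 30, |Q| = 24.5, |P∩Q| = 7.5.
|P △ Q| = |P| + |Q| − 2·|P∩Q| = 30 + 24.5 − 15 = 39.50.

39.50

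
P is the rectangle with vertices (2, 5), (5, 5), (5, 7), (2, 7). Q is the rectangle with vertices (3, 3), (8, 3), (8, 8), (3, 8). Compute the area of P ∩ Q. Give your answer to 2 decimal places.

|P∩Q|: x∈[3,5], y∈[5,7] → 2·2 = 4.

4.00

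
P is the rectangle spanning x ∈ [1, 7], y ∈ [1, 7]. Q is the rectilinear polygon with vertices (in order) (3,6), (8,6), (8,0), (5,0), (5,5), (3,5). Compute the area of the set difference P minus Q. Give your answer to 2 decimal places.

24.00

|P| = 36, |P∩Q| = 12.
|P ∖ Q| = |P| − |P∩Q| = 36 − 12 = 24.00.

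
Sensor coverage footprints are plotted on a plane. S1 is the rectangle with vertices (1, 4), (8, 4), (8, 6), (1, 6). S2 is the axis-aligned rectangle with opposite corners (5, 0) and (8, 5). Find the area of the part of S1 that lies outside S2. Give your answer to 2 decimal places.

11.00

|S1∩S2|: x∈[5,8], y∈[4,5] → 3·1 = 3.
|S1| = 14.
|S1 ∖ S2| = |S1| − |S1∩S2| = 14 − 3 = 11.00.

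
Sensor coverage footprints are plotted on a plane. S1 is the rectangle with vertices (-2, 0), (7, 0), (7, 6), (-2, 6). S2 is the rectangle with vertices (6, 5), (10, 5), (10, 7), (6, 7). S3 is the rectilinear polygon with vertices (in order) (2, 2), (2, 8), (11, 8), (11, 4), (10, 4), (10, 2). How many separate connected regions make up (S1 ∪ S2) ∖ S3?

1

(S1 ∪ S2) ∖ S3 is a single connected region.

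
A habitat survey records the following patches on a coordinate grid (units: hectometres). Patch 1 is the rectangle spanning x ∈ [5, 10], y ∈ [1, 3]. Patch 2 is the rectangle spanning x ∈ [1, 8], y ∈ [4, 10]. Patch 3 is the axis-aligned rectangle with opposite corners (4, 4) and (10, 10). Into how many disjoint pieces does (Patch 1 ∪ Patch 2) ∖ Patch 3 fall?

2

(Patch 1 ∪ Patch 2) ∖ Patch 3 splits into 2 disjoint pieces (area 10, area 18).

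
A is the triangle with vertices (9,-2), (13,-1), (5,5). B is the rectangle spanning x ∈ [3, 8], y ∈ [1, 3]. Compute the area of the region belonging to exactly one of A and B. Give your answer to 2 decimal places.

20.94

|A| = 16, |B| = 10, |A∩B| = 2.5298.
|A △ B| = |A| + |B| − 2·|A∩B| = 16 + 10 − 5.0595 = 20.94.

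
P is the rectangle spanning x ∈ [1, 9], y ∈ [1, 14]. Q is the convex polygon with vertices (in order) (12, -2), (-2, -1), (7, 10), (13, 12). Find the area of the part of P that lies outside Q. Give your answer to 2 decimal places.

53.33

|P| = 104, |P∩Q| = 50.6667.
|P ∖ Q| = |P| − |P∩Q| = 104 − 50.6667 = 53.33.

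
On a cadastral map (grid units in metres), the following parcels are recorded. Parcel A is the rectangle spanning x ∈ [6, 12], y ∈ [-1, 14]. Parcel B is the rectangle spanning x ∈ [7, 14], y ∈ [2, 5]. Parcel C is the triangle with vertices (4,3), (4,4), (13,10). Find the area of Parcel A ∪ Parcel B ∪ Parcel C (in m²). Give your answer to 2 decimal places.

97.83

By inclusion–exclusion:
Individual areas: |Parcel A| = 90, |Parcel B| = 21, |Parcel C| = 4.5.
|Parcel A∩Parcel B|: x∈[7,12], y∈[2,5] → 5·3 = 15.
|Parcel A∩Parcel C| = 2.6667.
|Parcel B∩Parcel C| = 0.
|Parcel A∩Parcel B∩Parcel C| = 0.
|Parcel A ∪ Parcel B ∪ Parcel C| = 115.5 − 17.6667 + 0 = 97.83.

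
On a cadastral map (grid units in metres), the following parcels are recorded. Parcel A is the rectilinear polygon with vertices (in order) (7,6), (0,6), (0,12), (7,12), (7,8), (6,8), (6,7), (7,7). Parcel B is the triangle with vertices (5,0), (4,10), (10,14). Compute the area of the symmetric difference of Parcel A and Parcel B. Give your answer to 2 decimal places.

46.60

|Parcel A| = 41, |Parcel B| = 32, |Parcel A∩Parcel B| = 13.2.
|Parcel A △ Parcel B| = |Parcel A| + |Parcel B| − 2·|Parcel A∩Parcel B| = 41 + 32 − 26.4 = 46.60.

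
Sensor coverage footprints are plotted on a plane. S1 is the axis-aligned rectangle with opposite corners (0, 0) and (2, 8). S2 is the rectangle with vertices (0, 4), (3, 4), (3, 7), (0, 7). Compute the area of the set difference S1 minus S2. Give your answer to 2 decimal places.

10.00

|S1∩S2|: x∈[0,2], y∈[4,7] → 2·3 = 6.
|S1| = 16.
|S1 ∖ S2| = |S1| − |S1∩S2| = 16 − 6 = 10.00.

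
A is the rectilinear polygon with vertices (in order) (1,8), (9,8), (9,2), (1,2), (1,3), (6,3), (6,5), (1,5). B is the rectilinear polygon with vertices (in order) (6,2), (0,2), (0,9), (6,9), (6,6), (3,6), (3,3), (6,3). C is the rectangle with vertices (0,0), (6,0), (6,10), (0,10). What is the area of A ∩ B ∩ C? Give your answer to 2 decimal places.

17.00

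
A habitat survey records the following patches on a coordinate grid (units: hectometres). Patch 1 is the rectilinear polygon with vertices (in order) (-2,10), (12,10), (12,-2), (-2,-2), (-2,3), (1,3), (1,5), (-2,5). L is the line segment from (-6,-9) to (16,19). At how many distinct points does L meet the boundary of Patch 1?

The segment meets the boundary at (-0.5,-2), (8.929,10).

2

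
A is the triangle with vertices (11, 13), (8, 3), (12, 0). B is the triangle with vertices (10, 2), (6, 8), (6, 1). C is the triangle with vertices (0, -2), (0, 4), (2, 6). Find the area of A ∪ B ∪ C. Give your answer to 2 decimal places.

By inclusion–exclusion:
Individual areas: |A| = 24.5, |B| = 14, |C| = 6.
|A∩B| = 1.9612.
|A∩C| = 0.
|B∩C| = 0.
|A∩B∩C| = 0.
|A ∪ B ∪ C| = 44.5 − 1.9612 + 0 = 42.54.

42.54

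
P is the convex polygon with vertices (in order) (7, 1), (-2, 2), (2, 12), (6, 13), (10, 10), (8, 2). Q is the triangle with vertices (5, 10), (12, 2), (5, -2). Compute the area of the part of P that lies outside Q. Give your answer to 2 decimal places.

|P| = 97, |P∩Q| = 23.1667.
|P ∖ Q| = |P| − |P∩Q| = 97 − 23.1667 = 73.83.

73.83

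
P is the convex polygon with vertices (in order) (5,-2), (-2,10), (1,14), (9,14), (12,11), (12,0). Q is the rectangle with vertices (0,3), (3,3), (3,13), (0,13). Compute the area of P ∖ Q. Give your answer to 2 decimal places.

138.26

|P| = 164.5, |P∩Q| = 26.2381.
|P ∖ Q| = |P| − |P∩Q| = 164.5 − 26.2381 = 138.26.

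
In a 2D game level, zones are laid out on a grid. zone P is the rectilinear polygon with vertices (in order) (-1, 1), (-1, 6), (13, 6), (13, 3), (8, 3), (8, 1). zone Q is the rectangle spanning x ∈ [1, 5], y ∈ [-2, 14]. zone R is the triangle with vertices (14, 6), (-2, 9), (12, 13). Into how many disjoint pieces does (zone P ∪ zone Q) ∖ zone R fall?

(zone P ∪ zone Q) ∖ zone R splits into 2 disjoint pieces (area 80.25, area 14.2857).

2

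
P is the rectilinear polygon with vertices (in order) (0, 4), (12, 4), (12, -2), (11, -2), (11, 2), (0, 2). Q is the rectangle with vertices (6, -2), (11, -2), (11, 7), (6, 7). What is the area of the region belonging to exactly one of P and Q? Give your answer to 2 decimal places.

53.00

|P| = 28, |Q| = 45, |P∩Q| = 10.
|P △ Q| = |P| + |Q| − 2·|P∩Q| = 28 + 45 − 20 = 53.00.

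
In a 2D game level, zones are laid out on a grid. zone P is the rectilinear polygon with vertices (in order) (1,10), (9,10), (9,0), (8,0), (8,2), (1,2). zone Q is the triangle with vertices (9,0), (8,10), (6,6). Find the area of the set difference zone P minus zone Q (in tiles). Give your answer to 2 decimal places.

|zone P| = 66, |zone P∩zone Q| = 12.
|zone P ∖ zone Q| = |zone P| − |zone P∩zone Q| = 66 − 12 = 54.00.

54.00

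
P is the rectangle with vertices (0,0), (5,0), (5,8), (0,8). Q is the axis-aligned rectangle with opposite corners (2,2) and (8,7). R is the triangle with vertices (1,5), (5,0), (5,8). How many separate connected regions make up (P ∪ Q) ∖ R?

(P ∪ Q) ∖ R splits into 2 disjoint pieces (area 24, area 15).

2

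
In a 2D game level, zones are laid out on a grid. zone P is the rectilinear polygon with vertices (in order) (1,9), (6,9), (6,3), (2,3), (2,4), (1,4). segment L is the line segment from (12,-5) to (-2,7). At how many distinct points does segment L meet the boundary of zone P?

The segment meets the boundary at (2,3.571), (1,4.429), (1.5,4), (2.667,3).

4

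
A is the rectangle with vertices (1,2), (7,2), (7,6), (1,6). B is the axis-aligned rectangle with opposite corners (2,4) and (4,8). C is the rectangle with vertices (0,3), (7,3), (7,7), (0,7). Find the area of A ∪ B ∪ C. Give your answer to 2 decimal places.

By inclusion–exclusion:
Individual areas: |A| = 24, |B| = 8, |C| = 28.
|A∩B|: x∈[2,4], y∈[4,6] → 2·2 = 4.
|A∩C|: x∈[1,7], y∈[3,6] → 6·3 = 18.
|B∩C|: x∈[2,4], y∈[4,7] → 2·3 = 6.
|A∩B∩C| = 4.
|A ∪ B ∪ C| = 60 − 28 + 4 = 36.00.

36.00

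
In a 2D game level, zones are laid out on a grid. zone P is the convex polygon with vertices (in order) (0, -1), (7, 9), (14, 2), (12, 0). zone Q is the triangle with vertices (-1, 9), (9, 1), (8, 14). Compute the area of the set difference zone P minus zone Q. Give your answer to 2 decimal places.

|zone P| = 70.5, |zone P∩zone Q| = 20.0897.
|zone P ∖ zone Q| = |zone P| − |zone P∩zone Q| = 70.5 − 20.0897 = 50.41.

50.41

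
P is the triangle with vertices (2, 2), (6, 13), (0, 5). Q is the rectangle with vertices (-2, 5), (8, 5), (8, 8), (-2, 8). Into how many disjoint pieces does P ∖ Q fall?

2

P ∖ Q splits into 2 disjoint pieces (area 4.6364, area 4.8295).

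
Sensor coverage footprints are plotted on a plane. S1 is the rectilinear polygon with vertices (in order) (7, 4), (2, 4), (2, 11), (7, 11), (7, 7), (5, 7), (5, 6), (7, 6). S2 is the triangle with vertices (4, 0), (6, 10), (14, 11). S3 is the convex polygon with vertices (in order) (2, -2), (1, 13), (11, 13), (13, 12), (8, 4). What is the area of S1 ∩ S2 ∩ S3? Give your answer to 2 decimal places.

7.96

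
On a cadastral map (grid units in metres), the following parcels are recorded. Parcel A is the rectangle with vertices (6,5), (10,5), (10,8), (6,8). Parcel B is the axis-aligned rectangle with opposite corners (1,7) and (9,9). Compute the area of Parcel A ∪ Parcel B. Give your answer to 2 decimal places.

By inclusion–exclusion:
Individual areas: |Parcel A| = 12, |Parcel B| = 16.
|Parcel A∩Parcel B|: x∈[6,9], y∈[7,8] → 3·1 = 3.
|Parcel A ∪ Parcel B| = 28 − 3 = 25.00.

25.00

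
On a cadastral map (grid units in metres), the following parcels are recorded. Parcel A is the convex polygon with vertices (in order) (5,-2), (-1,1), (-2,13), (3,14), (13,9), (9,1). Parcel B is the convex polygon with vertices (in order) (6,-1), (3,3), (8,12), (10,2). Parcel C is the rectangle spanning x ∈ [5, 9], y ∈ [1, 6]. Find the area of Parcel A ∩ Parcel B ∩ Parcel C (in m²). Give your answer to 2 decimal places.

19.96

The intersection is the polygon with vertices (8.667,1), (5,1), (5,6), (9,6), (9,1.25).
By the shoelace formula its area is 19.96.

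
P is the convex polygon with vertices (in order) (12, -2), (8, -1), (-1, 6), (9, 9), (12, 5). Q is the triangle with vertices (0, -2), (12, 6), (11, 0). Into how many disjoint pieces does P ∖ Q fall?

P ∖ Q splits into 2 disjoint pieces (area 8.2213, area 48.5833).

2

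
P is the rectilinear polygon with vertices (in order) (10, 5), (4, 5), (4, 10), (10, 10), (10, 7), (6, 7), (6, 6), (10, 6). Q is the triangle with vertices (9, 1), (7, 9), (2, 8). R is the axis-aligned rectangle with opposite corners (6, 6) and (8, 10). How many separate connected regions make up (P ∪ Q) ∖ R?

(P ∪ Q) ∖ R splits into 2 disjoint pieces (area 22.4, area 6).

2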